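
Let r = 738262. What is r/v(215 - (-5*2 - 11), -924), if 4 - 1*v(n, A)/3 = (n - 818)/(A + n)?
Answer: 36280304/465 ≈ 78022.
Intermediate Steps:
v(n, A) = 12 - 3*(-818 + n)/(A + n) (v(n, A) = 12 - 3*(n - 818)/(A + n) = 12 - 3*(-818 + n)/(A + n))
r/v(215 - (-5*2 - 11), -924) = 738262/((3*(818 + 3*(215 - (-5*2 - 11)) + 4*(-924))/(-924 + (215 - (-5*2 - 11))))) = 738262/((3*(818 + 3*(215 - (-10 - 11)) - 3696)/(-924 + (215 - (-10 - 11))))) = 738262/((3*(818 + 3*(215 - 1*(-21)) - 3696)/(-924 + (215 - 1*(-21))))) = 738262/((3*(818 + 3*(215 + 21) - 3696)/(-924 + (215 + 21)))) = 738262/((3*(818 + 3*236 - 3696)/(-924 + 236))) = 738262/((3*(818 + 708 - 3696)/(-688))) = 738262/((3*(-1/688)*(-2170))) = 738262/(3255/344) = 738262*(344/3255) = 36280304/465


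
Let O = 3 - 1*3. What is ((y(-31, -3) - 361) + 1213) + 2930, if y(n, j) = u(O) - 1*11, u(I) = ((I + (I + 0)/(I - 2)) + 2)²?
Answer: 3775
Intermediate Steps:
O = 0 (O = 3 - 3 = 0)
u(I) = (2 + I + I/(-2 + I))² (u(I) = ((I + I/(-2 + I)) + 2)² = (2 + I + I/(-2 + I))²)
y(n, j) = -7 (y(n, j) = (-4 + 0 + 0²)²/(-2 + 0)² - 1*11 = (-4 + 0 + 0)²/(-2)² - 11 = (¼)*(-4)² - 11 = (¼)*16 - 11 = 4 - 11 = -7)
((y(-31, -3) - 361) + 1213) + 2930 = ((-7 - 361) + 1213) + 2930 = (-368 + 1213) + 2930 = 845 + 2930 = 3775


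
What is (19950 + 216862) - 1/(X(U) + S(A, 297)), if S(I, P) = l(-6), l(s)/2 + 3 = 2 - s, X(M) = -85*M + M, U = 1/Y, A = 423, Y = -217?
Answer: 76253433/322 ≈ 2.3681e+5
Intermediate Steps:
U = -1/217 (U = 1/(-217) = -1/217 ≈ -0.0046083)
X(M) = -84*M
l(s) = -2 - 2*s (l(s) = -6 + 2*(2 - s) = -6 + (4 - 2*s) = -2 - 2*s)
S(I, P) = 10 (S(I, P) = -2 - 2*(-6) = -2 + 12 = 10)
(19950 + 216862) - 1/(X(U) + S(A, 297)) = (19950 + 216862) - 1/(-84*(-1/217) + 10) = 236812 - 1/(12/31 + 10) = 236812 - 1/322/31 = 236812 - 1*31/322 = 236812 - 31/322 = 76253433/322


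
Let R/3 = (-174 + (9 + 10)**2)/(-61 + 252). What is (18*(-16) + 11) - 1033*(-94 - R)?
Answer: 19073088/191 ≈ 99859.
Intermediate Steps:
R = 561/191 (R = 3*((-174 + (9 + 10)**2)/(-61 + 252)) = 3*((-174 + 19**2)/191) = 3*((-174 + 361)*(1/191)) = 3*(187*(1/191)) = 3*(187/191) = 561/191 ≈ 2.9372)
(18*(-16) + 11) - 1033*(-94 - R) = (18*(-16) + 11) - 1033*(-94 - 1*561/191) = (-288 + 11) - 1033*(-94 - 561/191) = -277 - 1033*(-18515/191) = -277 + 19125995/191 = 19073088/191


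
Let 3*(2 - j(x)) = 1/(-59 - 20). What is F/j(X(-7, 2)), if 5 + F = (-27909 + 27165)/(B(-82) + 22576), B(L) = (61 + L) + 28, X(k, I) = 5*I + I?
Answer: -26937183/10726925 ≈ -2.5112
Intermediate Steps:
X(k, I) = 6*I
j(x) = 475/237 (j(x) = 2 - 1/(3*(-59 - 20)) = 2 - ⅓/(-79) = 2 - ⅓*(-1/79) = 2 + 1/237 = 475/237)
B(L) = 89 + L
F = -113659/22583 (F = -5 + (-27909 + 27165)/((89 - 82) + 22576) = -5 - 744/(7 + 22576) = -5 - 744/22583 = -113659/22583 ≈ -5.0329)
F/j(X(-7, 2)) = -113659/(22583*475/237) = -113659/22583*237/475 = -26937183/10726925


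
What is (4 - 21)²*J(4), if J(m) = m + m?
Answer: 2312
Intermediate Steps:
J(m) = 2*m
(4 - 21)²*J(4) = (4 - 21)²*(2*4) = (-17)²*8 = 289*8 = 2312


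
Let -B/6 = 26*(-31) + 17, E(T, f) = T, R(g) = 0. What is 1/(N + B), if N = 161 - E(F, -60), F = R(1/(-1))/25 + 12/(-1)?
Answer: 1/4907 ≈ 0.00020379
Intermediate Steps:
F = -12 (F = 0/25 + 12/(-1) = 0*(1/25) + 12*(-1) = 0 - 12 = -12)
N = 173 (N = 161 - 1*(-12) = 161 + 12 = 173)
B = 4734 (B = -6*(26*(-31) + 17) = -6*(-806 + 17) = -6*(-789) = 4734)
1/(N + B) = 1/(173 + 4734) = 1/4907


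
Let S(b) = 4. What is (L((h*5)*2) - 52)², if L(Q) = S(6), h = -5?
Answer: 2304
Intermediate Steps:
L(Q) = 4
(L((h*5)*2) - 52)² = (4 - 52)² = (-48)² = 2304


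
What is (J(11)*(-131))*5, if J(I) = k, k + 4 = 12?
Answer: -5240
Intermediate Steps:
k = 8 (k = -4 + 12 = 8)
J(I) = 8
(J(11)*(-131))*5 = (8*(-131))*5 = -1048*5 = -5240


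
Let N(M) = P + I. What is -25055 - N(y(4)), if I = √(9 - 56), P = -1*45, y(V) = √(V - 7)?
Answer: -25010 - I*√47 ≈ -25010.0 - 6.8557*I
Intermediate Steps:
y(V) = √(-7 + V)
P = -45
I = I*√47 (I = √(-47) = I*√47 ≈ 6.8557*I)
N(M) = -45 + I*√47
-25055 - N(y(4)) = -25055 - (-45 + I*√47) = -25055 + (45 - I*√47) = -25010 - I*√47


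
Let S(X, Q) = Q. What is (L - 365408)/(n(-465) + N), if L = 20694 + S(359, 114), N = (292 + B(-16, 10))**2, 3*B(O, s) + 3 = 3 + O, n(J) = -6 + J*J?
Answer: -3101400/2685571 ≈ -1.1548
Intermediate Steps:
n(J) = -6 + J**2
B(O, s) = O/3 (B(O, s) = -1 + (3 + O)/3 = -1 + (1 + O/3) = O/3)
N = 739600/9 (N = (292 + (1/3)*(-16))**2 = (292 - 16/3)**2 = (860/3)**2 = 739600/9 ≈ 82178.)
L = 20808 (L = 20694 + 114 = 20808)
(L - 365408)/(n(-465) + N) = (20808 - 365408)/((-6 + (-465)**2) + 739600/9) = -344600/((-6 + 216225) + 739600/9) = -344600/(216219 + 739600/9) = -344600/2685571/9 = -344600*9/2685571 = -3101400/2685571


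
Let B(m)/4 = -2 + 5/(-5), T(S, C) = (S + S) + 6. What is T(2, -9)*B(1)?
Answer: -120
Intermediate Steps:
T(S, C) = 6 + 2*S (T(S, C) = 2*S + 6 = 6 + 2*S)
B(m) = -12 (B(m) = 4*(-2 + 5/(-5)) = 4*(-2 + 5*(-⅕)) = 4*(-2 - 1) = 4*(-3) = -12)
T(2, -9)*B(1) = (6 + 2*2)*(-12) = (6 + 4)*(-12) = 10*(-12) = -120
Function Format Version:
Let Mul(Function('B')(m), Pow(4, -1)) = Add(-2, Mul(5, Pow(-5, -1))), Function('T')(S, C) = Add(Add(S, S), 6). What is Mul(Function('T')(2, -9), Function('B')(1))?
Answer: -120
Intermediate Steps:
Function('T')(S, C) = Add(6, Mul(2, S)) (Function('T')(S, C) = Add(Mul(2, S), 6) = Add(6, Mul(2, S)))
Function('B')(m) = -12 (Function('B')(m) = Mul(4, Add(-2, Mul(5, Pow(-5, -1)))) = Mul(4, Add(-2, Mul(5, Rational(-1, 5)))) = Mul(4, Add(-2, -1)) = Mul(4, -3) = -12)
Mul(Function('T')(2, -9), Function('B')(1)) = Mul(Add(6, Mul(2, 2)), -12) = Mul(Add(6, 4), -12) = Mul(10, -12) = -120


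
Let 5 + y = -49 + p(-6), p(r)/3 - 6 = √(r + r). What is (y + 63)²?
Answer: 621 + 324*I*√3 ≈ 621.0 + 561.18*I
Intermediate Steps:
p(r) = 18 + 3*√2*√r (p(r) = 18 + 3*√(r + r) = 18 + 3*√(2*r) = 18 + 3*(√2*√r) = 18 + 3*√2*√r)
y = -36 + 6*I*√3 (y = -5 + (-49 + (18 + 3*√2*√(-6))) = -5 + (-49 + (18 + 3*√2*(I*√6))) = -5 + (-49 + (18 + 6*I*√3)) = -5 + (-31 + 6*I*√3) = -36 + 6*I*√3 ≈ -36.0 + 10.392*I)
(y + 63)² = ((-36 + 6*I*√3) + 63)² = (27 + 6*I*√3)²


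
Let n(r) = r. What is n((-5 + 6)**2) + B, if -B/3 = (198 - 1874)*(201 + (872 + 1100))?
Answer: 10925845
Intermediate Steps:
B = 10925844 (B = -3*(198 - 1874)*(201 + (872 + 1100)) = -(-5028)*(201 + 1972) = -(-5028)*2173 = -3*(-3641948) = 10925844)
n((-5 + 6)**2) + B = (-5 + 6)**2 + 10925844 = 1**2 + 10925844 = 1 + 10925844 = 10925845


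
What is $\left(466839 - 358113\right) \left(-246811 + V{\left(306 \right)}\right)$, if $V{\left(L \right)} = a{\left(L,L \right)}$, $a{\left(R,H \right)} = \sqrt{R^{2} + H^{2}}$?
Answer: $-26834772786 + 33270156 \sqrt{2} \approx -2.6788 \cdot 10^{10}$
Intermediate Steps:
$a{\left(R,H \right)} = \sqrt{H^{2} + R^{2}}$
$V{\left(L \right)} = \sqrt{2} \sqrt{L^{2}}$ ($V{\left(L \right)} = \sqrt{L^{2} + L^{2}} = \sqrt{2 L^{2}} = \sqrt{2} \sqrt{L^{2}}$)
$\left(466839 - 358113\right) \left(-246811 + V{\left(306 \right)}\right) = \left(466839 - 358113\right) \left(-246811 + \sqrt{2} \sqrt{306^{2}}\right) = 108726 \left(-246811 + \sqrt{2} \sqrt{93636}\right) = 108726 \left(-246811 + \sqrt{2} \cdot 306\right) = 108726 \left(-246811 + 306 \sqrt{2}\right) = -26834772786 + 33270156 \sqrt{2}$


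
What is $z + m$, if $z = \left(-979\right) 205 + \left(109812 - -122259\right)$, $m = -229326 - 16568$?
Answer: $-214518$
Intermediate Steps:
$m = -245894$ ($m = -229326 - 16568 = -245894$)
$z = 31376$ ($z = -200695 + \left(109812 + 122259\right) = -200695 + 232071 = 31376$)
$z + m = 31376 - 245894 = -214518$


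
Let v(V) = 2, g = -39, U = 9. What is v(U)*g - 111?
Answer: -189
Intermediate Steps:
v(U)*g - 111 = 2*(-39) - 111 = -78 - 111 = -189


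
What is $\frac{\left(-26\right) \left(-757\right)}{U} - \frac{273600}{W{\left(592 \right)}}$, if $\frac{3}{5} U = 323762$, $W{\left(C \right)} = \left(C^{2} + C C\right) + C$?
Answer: $- \frac{836425971}{2365890815} \approx -0.35354$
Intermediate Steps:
$W{\left(C \right)} = C + 2 C^{2}$ ($W{\left(C \right)} = \left(C^{2} + C^{2}\right) + C = 2 C^{2} + C = C + 2 C^{2}$)
$U = \frac{1618810}{3}$ ($U = \frac{5}{3} \cdot 323762 = \frac{1618810}{3} \approx 5.396 \cdot 10^{5}$)
$\frac{\left(-26\right) \left(-757\right)}{U} - \frac{273600}{W{\left(592 \right)}} = \frac{\left(-26\right) \left(-757\right)}{\frac{1618810}{3}} - \frac{273600}{592 \left(1 + 2 \cdot 592\right)} = 19682 \cdot \frac{3}{1618810} - \frac{273600}{592 \left(1 + 1184\right)} = \frac{29523}{809405} - \frac{273600}{592 \cdot 1185} = \frac{29523}{809405} - \frac{273600}{701520} = \frac{29523}{809405} - \frac{1140}{2923} = - \frac{836425971}{2365890815}$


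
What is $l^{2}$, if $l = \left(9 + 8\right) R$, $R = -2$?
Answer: $1156$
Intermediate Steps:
$l = -34$ ($l = \left(9 + 8\right) \left(-2\right) = 17 \left(-2\right) = -34$)
$l^{2} = \left(-34\right)^{2} = 1156$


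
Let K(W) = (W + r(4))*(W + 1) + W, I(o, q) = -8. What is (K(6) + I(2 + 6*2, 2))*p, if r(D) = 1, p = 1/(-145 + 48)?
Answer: -47/97 ≈ -0.48454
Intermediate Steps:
p = -1/97 (p = 1/(-97) = -1/97 ≈ -0.010309)
K(W) = W + (1 + W)**2 (K(W) = (W + 1)*(W + 1) + W = (1 + W)*(1 + W) + W = (1 + W)**2 + W = W + (1 + W)**2)
(K(6) + I(2 + 6*2, 2))*p = ((1 + 6**2 + 3*6) - 8)*(-1/97) = ((1 + 36 + 18) - 8)*(-1/97) = (55 - 8)*(-1/97) = 47*(-1/97) = -47/97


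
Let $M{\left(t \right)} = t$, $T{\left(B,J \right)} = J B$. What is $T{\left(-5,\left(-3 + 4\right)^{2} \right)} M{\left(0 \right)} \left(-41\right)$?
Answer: $0$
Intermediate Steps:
$T{\left(B,J \right)} = B J$
$T{\left(-5,\left(-3 + 4\right)^{2} \right)} M{\left(0 \right)} \left(-41\right) = - 5 \left(-3 + 4\right)^{2} \cdot 0 \left(-41\right) = - 5 \cdot 1^{2} \cdot 0 \left(-41\right) = \left(-5\right) 1 \cdot 0 \left(-41\right) = \left(-5\right) 0 \left(-41\right) = 0 \left(-41\right) = 0$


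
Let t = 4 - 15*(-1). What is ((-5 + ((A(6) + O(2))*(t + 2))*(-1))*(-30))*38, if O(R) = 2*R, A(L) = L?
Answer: 245100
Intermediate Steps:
t = 19 (t = 4 - 3*(-5) = 4 + 15 = 19)
((-5 + ((A(6) + O(2))*(t + 2))*(-1))*(-30))*38 = ((-5 + ((6 + 2*2)*(19 + 2))*(-1))*(-30))*38 = ((-5 + ((6 + 4)*21)*(-1))*(-30))*38 = ((-5 + (10*21)*(-1))*(-30))*38 = ((-5 + 210*(-1))*(-30))*38 = ((-5 - 210)*(-30))*38 = -215*(-30)*38 = 6450*38 = 245100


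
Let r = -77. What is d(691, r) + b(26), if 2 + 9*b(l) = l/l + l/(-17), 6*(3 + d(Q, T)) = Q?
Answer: 34237/306 ≈ 111.89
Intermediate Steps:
d(Q, T) = -3 + Q/6
b(l) = -⅑ - l/153 (b(l) = -2/9 + (l/l + l/(-17))/9 = -2/9 + (1 + l*(-1/17))/9 = -2/9 + (1 - l/17)/9 = -2/9 + (⅑ - l/153) = -⅑ - l/153)
d(691, r) + b(26) = (-3 + (⅙)*691) + (-⅑ - 1/153*26) = (-3 + 691/6) + (-⅑ - 26/153) = 673/6 - 43/153 = 34237/306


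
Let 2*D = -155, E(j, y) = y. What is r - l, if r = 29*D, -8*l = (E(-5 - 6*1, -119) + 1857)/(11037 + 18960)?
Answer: -24515651/10908 ≈ -2247.5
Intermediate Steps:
D = -155/2 (D = (1/2)*(-155) = -155/2 ≈ -77.500)
l = -79/10908 (l = -(-119 + 1857)/(8*(11037 + 18960)) = -869/(4*29997) = -1/8*158/2727 = -79/10908 ≈ -0.0072424)
r = -4495/2 (r = 29*(-155/2) = -4495/2 ≈ -2247.5)
r - l = -4495/2 - 1*(-79/10908) = -4495/2 + 79/10908 = -24515651/10908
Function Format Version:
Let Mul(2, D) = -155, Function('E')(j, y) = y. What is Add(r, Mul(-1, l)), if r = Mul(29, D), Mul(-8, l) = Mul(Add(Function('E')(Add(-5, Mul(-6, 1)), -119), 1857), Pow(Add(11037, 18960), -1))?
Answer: Rational(-24515651, 10908) ≈ -2247.5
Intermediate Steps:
D = Rational(-155, 2) (D = Mul(Rational(1, 2), -155) = Rational(-155, 2) ≈ -77.500)
l = Rational(-79, 10908) (l = Mul(Rational(-1, 8), Mul(Add(-119, 1857), Pow(Add(11037, 18960), -1))) = Mul(Rational(-1, 8), Mul(1738, Pow(29997, -1))) = Mul(Rational(-1, 8), Mul(1738, Rational(1, 29997))) = Mul(Rational(-1, 8), Rational(158, 2727)) = Rational(-79, 10908) ≈ -0.0072424)
r = Rational(-4495, 2) (r = Mul(29, Rational(-155, 2)) = Rational(-4495, 2) ≈ -2247.5)
Add(r, Mul(-1, l)) = Add(Rational(-4495, 2), Mul(-1, Rational(-79, 10908))) = Add(Rational(-4495, 2), Rational(79, 10908)) = Rational(-24515651, 10908)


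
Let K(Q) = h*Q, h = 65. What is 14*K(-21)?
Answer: -19110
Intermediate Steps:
K(Q) = 65*Q
14*K(-21) = 14*(65*(-21)) = 14*(-1365) = -19110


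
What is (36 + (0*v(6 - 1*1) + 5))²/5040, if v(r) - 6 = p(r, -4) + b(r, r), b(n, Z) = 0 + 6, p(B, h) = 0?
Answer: 1681/5040 ≈ 0.33353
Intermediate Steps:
b(n, Z) = 6
v(r) = 12 (v(r) = 6 + (0 + 6) = 6 + 6 = 12)
(36 + (0*v(6 - 1*1) + 5))²/5040 = (36 + (0*12 + 5))²/5040 = (36 + (0 + 5))²*(1/5040) = (36 + 5)²*(1/5040) = 41²*(1/5040) = 1681*(1/5040) = 1681/5040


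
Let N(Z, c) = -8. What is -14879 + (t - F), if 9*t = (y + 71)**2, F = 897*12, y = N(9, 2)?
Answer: -25202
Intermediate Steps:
y = -8
F = 10764
t = 441 (t = (-8 + 71)**2/9 = (1/9)*63**2 = (1/9)*3969 = 441)
-14879 + (t - F) = -14879 + (441 - 1*10764) = -14879 + (441 - 10764) = -14879 - 10323 = -25202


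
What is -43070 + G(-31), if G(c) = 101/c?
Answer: -1335271/31 ≈ -43073.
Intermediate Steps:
-43070 + G(-31) = -43070 + 101/(-31) = -43070 + 101*(-1/31) = -43070 - 101/31 = -1335271/31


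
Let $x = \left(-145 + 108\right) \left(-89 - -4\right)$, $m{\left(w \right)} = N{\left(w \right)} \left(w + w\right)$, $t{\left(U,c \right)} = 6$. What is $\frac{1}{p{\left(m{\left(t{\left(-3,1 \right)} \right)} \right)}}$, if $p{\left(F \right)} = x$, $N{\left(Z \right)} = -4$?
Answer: $\frac{1}{3145} \approx 0.00031797$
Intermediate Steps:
$m{\left(w \right)} = - 8 w$ ($m{\left(w \right)} = - 4 \left(w + w\right) = - 4 \cdot 2 w = - 8 w$)
$x = 3145$ ($x = - 37 \left(-89 + 4\right) = \left(-37\right) \left(-85\right) = 3145$)
$p{\left(F \right)} = 3145$
$\frac{1}{p{\left(m{\left(t{\left(-3,1 \right)} \right)} \right)}} = \frac{1}{3145}$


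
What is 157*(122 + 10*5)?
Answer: 27004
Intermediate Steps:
157*(122 + 10*5) = 157*(122 + 50) = 157*172 = 27004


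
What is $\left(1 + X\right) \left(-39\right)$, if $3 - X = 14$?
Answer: $390$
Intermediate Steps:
$X = -11$ ($X = 3 - 14 = -11$)
$\left(1 + X\right) \left(-39\right) = \left(1 - 11\right) \left(-39\right) = \left(-10\right) \left(-39\right) = 390$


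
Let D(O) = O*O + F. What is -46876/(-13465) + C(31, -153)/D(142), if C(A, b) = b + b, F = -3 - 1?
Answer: 10454443/3016160 ≈ 3.4661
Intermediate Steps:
F = -4
C(A, b) = 2*b
D(O) = -4 + O² (D(O) = O*O - 4 = O² - 4 = -4 + O²)
-46876/(-13465) + C(31, -153)/D(142) = -46876/(-13465) + (2*(-153))/(-4 + 142²) = -46876*(-1/13465) - 306/(-4 + 20164) = 46876/13465 - 306/20160 = 46876/13465 - 306*1/20160 = 46876/13465 - 17/1120 = 10454443/3016160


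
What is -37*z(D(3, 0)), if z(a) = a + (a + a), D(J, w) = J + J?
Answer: -666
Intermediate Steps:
D(J, w) = 2*J
z(a) = 3*a (z(a) = a + 2*a = 3*a)
-37*z(D(3, 0)) = -111*2*3 = -111*6 = -37*18 = -666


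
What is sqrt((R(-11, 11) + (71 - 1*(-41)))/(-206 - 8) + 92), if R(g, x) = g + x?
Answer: 2*sqrt(261829)/107 ≈ 9.5643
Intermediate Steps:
sqrt((R(-11, 11) + (71 - 1*(-41)))/(-206 - 8) + 92) = sqrt(((-11 + 11) + (71 - 1*(-41)))/(-206 - 8) + 92) = sqrt((0 + (71 + 41))/(-214) + 92) = sqrt((0 + 112)*(-1/214) + 92) = sqrt(112*(-1/214) + 92) = sqrt(-56/107 + 92) = sqrt(9788/107) = 2*sqrt(261829)/107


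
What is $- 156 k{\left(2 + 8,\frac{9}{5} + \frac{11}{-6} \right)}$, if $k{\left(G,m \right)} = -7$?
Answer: $1092$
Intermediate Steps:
$- 156 k{\left(2 + 8,\frac{9}{5} + \frac{11}{-6} \right)} = \left(-156\right) \left(-7\right) = 1092$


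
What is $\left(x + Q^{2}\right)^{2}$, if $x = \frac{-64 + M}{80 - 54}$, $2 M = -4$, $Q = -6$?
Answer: $\frac{189225}{169} \approx 1119.7$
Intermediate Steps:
$M = -2$ ($M = \frac{1}{2} \left(-4\right) = -2$)
$x = - \frac{33}{13}$ ($x = \frac{-64 - 2}{80 - 54} = - \frac{66}{26} = \left(-66\right) \frac{1}{26} = - \frac{33}{13} \approx -2.5385$)
$\left(x + Q^{2}\right)^{2} = \left(- \frac{33}{13} + \left(-6\right)^{2}\right)^{2} = \left(- \frac{33}{13} + 36\right)^{2} = \left(\frac{435}{13}\right)^{2} = \frac{189225}{169}$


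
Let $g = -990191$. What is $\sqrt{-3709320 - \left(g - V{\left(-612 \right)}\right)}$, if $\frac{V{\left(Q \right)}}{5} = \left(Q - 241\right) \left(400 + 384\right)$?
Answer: $i \sqrt{6062889} \approx 2462.3 i$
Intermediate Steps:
$V{\left(Q \right)} = -944720 + 3920 Q$ ($V{\left(Q \right)} = 5 \left(Q - 241\right) \left(400 + 384\right) = 5 \left(-241 + Q\right) 784 = 5 \left(-188944 + 784 Q\right) = -944720 + 3920 Q$)
$\sqrt{-3709320 - \left(g - V{\left(-612 \right)}\right)} = \sqrt{-3709320 + \left(\left(-944720 + 3920 \left(-612\right)\right) - -990191\right)} = \sqrt{-3709320 + \left(\left(-944720 - 2399040\right) + 990191\right)} = \sqrt{-3709320 + \left(-3343760 + 990191\right)} = \sqrt{-3709320 - 2353569} = \sqrt{-6062889} = i \sqrt{6062889}$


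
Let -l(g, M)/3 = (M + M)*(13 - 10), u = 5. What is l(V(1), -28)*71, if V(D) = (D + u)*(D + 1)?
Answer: 35784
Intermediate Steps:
V(D) = (1 + D)*(5 + D) (V(D) = (D + 5)*(D + 1) = (5 + D)*(1 + D) = (1 + D)*(5 + D))
l(g, M) = -18*M (l(g, M) = -3*(M + M)*(13 - 10) = -3*2*M*3 = -18*M)
l(V(1), -28)*71 = -18*(-28)*71 = 504*71 = 35784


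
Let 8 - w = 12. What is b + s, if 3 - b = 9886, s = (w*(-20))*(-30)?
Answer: -12283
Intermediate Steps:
w = -4 (w = 8 - 1*12 = 8 - 12 = -4)
s = -2400 (s = -4*(-20)*(-30) = 80*(-30) = -2400)
b = -9883 (b = 3 - 1*9886 = 3 - 9886 = -9883)
b + s = -9883 - 2400 = -12283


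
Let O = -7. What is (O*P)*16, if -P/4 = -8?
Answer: -3584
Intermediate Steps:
P = 32 (P = -4*(-8) = 32)
(O*P)*16 = -7*32*16 = -224*16 = -3584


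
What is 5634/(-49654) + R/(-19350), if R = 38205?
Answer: -22289433/10675610 ≈ -2.0879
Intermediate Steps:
5634/(-49654) + R/(-19350) = 5634/(-49654) + 38205/(-19350) = 5634*(-1/49654) + 38205*(-1/19350) = -2817/24827 - 849/430 = -22289433/10675610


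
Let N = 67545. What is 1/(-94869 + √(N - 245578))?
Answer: -94869/9000305194 - I*√178033/9000305194 ≈ -1.0541e-5 - 4.6881e-8*I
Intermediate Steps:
1/(-94869 + √(N - 245578)) = 1/(-94869 + √(67545 - 245578)) = 1/(-94869 + √(-178033)) = 1/(-94869 + I*√178033)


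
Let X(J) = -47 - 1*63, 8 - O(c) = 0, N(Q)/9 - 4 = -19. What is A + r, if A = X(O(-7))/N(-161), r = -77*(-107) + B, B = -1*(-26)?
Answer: 223177/27 ≈ 8265.8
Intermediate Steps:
N(Q) = -135 (N(Q) = 36 + 9*(-19) = 36 - 171 = -135)
O(c) = 8 (O(c) = 8 - 1*0 = 8 + 0 = 8)
X(J) = -110 (X(J) = -47 - 63 = -110)
B = 26
r = 8265 (r = -77*(-107) + 26 = 8239 + 26 = 8265)
A = 22/27 (A = -110/(-135) = -110*(-1/135) = 22/27 ≈ 0.81481)
A + r = 22/27 + 8265 = 223177/27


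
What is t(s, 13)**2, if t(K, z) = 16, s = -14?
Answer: 256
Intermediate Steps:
t(s, 13)**2 = 16**2 = 256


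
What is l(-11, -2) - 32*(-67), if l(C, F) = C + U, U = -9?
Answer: 2124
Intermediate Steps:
l(C, F) = -9 + C (l(C, F) = C - 9 = -9 + C)
l(-11, -2) - 32*(-67) = (-9 - 11) - 32*(-67) = -20 + 2144 = 2124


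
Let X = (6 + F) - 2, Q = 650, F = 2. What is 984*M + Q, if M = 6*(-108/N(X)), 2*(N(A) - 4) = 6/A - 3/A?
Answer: -2539478/17 ≈ -1.4938e+5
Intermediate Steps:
X = 6 (X = (6 + 2) - 2 = 8 - 2 = 6)
N(A) = 4 + 3/(2*A) (N(A) = 4 + (6/A - 3/A)/2 = 4 + (3/A)/2 = 4 + 3/(2*A))
M = -2592/17 (M = 6*(-108/(4 + (3/2)/6)) = 6*(-108/(4 + (3/2)*(1/6))) = 6*(-108/(4 + 1/4)) = 6*(-108/17/4) = 6*(-108*4/17) = 6*(-432/17) = -2592/17 ≈ -152.47)
984*M + Q = 984*(-2592/17) + 650 = -2550528/17 + 650 = -2539478/17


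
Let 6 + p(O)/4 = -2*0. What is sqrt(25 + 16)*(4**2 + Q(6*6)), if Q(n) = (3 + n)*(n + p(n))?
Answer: 484*sqrt(41) ≈ 3099.1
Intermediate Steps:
p(O) = -24 (p(O) = -24 + 4*(-2*0) = -24 + 4*0 = -24 + 0 = -24)
Q(n) = (-24 + n)*(3 + n) (Q(n) = (3 + n)*(n - 24) = (3 + n)*(-24 + n) = (-24 + n)*(3 + n))
sqrt(25 + 16)*(4**2 + Q(6*6)) = sqrt(25 + 16)*(4**2 + (-72 + (6*6)**2 - 126*6)) = sqrt(41)*(16 + (-72 + 36**2 - 21*36)) = sqrt(41)*(16 + (-72 + 1296 - 756)) = sqrt(41)*(16 + 468) = sqrt(41)*484 = 484*sqrt(41)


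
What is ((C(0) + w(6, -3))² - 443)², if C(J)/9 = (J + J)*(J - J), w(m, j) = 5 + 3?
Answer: 143641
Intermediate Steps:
w(m, j) = 8
C(J) = 0 (C(J) = 9*((J + J)*(J - J)) = 9*((2*J)*0) = 9*0 = 0)
((C(0) + w(6, -3))² - 443)² = ((0 + 8)² - 443)² = (8² - 443)² = (64 - 443)² = (-379)² = 143641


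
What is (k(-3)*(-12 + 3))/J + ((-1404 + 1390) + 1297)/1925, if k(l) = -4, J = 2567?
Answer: 3362761/4941475 ≈ 0.68052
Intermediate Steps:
(k(-3)*(-12 + 3))/J + ((-1404 + 1390) + 1297)/1925 = -4*(-12 + 3)/2567 + ((-1404 + 1390) + 1297)/1925 = -4*(-9)*(1/2567) + (-14 + 1297)*(1/1925) = 36*(1/2567) + 1283*(1/1925) = 36/2567 + 1283/1925 = 3362761/4941475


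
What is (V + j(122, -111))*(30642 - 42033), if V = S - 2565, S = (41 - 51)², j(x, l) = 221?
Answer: 25561404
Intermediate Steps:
S = 100 (S = (-10)² = 100)
V = -2465 (V = 100 - 2565 = -2465)
(V + j(122, -111))*(30642 - 42033) = (-2465 + 221)*(30642 - 42033) = -2244*(-11391) = 25561404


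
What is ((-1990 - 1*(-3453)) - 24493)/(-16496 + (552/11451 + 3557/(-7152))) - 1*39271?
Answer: -3536931549145279/90067920073 ≈ -39270.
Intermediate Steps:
((-1990 - 1*(-3453)) - 24493)/(-16496 + (552/11451 + 3557/(-7152))) - 1*39271 = ((-1990 + 3453) - 24493)/(-16496 + (552*(1/11451) + 3557*(-1/7152))) - 39271 = (1463 - 24493)/(-16496 + (184/3817 - 3557/7152)) - 39271 = -23030/(-16496 - 12261101/27299184) - 39271 = -23030/(-450339600365/27299184) - 39271 = -23030*(-27299184/450339600365) - 39271 = 125740041504/90067920073 - 39271 = -3536931549145279/90067920073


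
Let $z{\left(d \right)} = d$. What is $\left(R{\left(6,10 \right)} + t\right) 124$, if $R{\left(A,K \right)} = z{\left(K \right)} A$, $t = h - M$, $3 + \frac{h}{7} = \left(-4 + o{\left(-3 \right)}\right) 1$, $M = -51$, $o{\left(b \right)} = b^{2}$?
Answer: $15500$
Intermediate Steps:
$h = 14$ ($h = -21 + 7 \left(-4 + \left(-3\right)^{2}\right) 1 = -21 + 7 \left(-4 + 9\right) 1 = -21 + 7 \cdot 5 \cdot 1 = -21 + 7 \cdot 5 = -21 + 35 = 14$)
$t = 65$ ($t = 14 - -51 = 14 + 51 = 65$)
$R{\left(A,K \right)} = A K$ ($R{\left(A,K \right)} = K A = A K$)
$\left(R{\left(6,10 \right)} + t\right) 124 = \left(6 \cdot 10 + 65\right) 124 = \left(60 + 65\right) 124 = 125 \cdot 124 = 15500$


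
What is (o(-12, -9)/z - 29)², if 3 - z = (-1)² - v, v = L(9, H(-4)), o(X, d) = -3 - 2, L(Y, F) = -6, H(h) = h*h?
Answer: 12321/16 ≈ 770.06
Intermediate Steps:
H(h) = h²
o(X, d) = -5
v = -6
z = -4 (z = 3 - ((-1)² - 1*(-6)) = 3 - (1 + 6) = 3 - 1*7 = 3 - 7 = -4)
(o(-12, -9)/z - 29)² = (-5/(-4) - 29)² = (-5*(-¼) - 29)² = (5/4 - 29)² = (-111/4)² = 12321/16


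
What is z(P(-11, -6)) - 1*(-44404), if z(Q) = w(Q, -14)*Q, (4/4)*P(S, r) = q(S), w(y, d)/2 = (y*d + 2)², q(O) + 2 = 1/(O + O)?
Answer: 53991119/1331 ≈ 40564.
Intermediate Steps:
q(O) = -2 + 1/(2*O) (q(O) = -2 + 1/(O + O) = -2 + 1/(2*O))
w(y, d) = 2*(2 + d*y)² (w(y, d) = 2*(y*d + 2)² = 2*(d*y + 2)² = 2*(2 + d*y)²)
P(S, r) = -2 + 1/(2*S)
z(Q) = 2*Q*(2 - 14*Q)² (z(Q) = (2*(2 - 14*Q)²)*Q = 2*Q*(2 - 14*Q)²)
z(P(-11, -6)) - 1*(-44404) = 8*(-2 + (½)/(-11))*(-1 + 7*(-2 + (½)/(-11)))² - 1*(-44404) = 8*(-2 + (½)*(-1/11))*(-1 + 7*(-2 + (½)*(-1/11)))² + 44404 = 8*(-2 - 1/22)*(-1 + 7*(-2 - 1/22))² + 44404 = 8*(-45/22)*(-1 + 7*(-45/22))² + 44404 = 8*(-45/22)*(-1 - 315/22)² + 44404 = 8*(-45/22)*(-337/22)² + 44404 = 8*(-45/22)*(113569/484) + 44404 = -5110605/1331 + 44404 = 53991119/1331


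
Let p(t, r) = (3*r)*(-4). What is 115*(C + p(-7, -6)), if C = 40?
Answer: 12880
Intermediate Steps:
p(t, r) = -12*r
115*(C + p(-7, -6)) = 115*(40 - 12*(-6)) = 115*(40 + 72) = 115*112 = 12880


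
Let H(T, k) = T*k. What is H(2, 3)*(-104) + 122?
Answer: -502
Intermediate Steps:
H(2, 3)*(-104) + 122 = (2*3)*(-104) + 122 = 6*(-104) + 122 = -624 + 122 = -502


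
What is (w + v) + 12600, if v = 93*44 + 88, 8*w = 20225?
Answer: 154465/8 ≈ 19308.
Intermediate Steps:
w = 20225/8 (w = (⅛)*20225 = 20225/8 ≈ 2528.1)
v = 4180 (v = 4092 + 88 = 4180)
(w + v) + 12600 = (20225/8 + 4180) + 12600 = 53665/8 + 12600 = 154465/8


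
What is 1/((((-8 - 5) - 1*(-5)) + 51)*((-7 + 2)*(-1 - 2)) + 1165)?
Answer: 1/1810 ≈ 0.00055249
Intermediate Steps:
1/((((-8 - 5) - 1*(-5)) + 51)*((-7 + 2)*(-1 - 2)) + 1165) = 1/(((-13 + 5) + 51)*(-5*(-3)) + 1165) = 1/((-8 + 51)*15 + 1165) = 1/(43*15 + 1165) = 1/(645 + 1165) = 1/1810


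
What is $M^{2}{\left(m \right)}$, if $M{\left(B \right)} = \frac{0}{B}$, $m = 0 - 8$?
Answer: $0$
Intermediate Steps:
$m = -8$ ($m = 0 - 8 = -8$)
$M{\left(B \right)} = 0$
$M^{2}{\left(m \right)} = 0^{2} = 0$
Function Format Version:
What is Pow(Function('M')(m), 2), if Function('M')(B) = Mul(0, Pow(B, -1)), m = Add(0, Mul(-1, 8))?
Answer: 0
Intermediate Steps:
m = -8 (m = Add(0, -8) = -8)
Function('M')(B) = 0
Pow(Function('M')(m), 2) = Pow(0, 2) = 0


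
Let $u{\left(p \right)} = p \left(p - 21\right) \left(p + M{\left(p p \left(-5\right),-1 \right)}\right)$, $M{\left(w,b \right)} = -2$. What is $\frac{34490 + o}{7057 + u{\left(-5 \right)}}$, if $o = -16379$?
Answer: $\frac{6037}{2049} \approx 2.9463$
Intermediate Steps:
$u{\left(p \right)} = p \left(-21 + p\right) \left(-2 + p\right)$ ($u{\left(p \right)} = p \left(p - 21\right) \left(p - 2\right) = p \left(-21 + p\right) \left(-2 + p\right)$)
$\frac{34490 + o}{7057 + u{\left(-5 \right)}} = \frac{34490 - 16379}{7057 - 5 \left(42 + \left(-5\right)^{2} - -115\right)} = \frac{18111}{7057 - 5 \left(42 + 25 + 115\right)} = \frac{18111}{7057 - 910} = \frac{18111}{6147} = 18111 \cdot \frac{1}{6147} = \frac{6037}{2049}$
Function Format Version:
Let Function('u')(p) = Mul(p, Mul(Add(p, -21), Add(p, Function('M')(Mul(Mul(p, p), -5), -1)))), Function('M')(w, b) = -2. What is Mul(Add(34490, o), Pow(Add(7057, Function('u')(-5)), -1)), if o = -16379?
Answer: Rational(6037, 2049) ≈ 2.9463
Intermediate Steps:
Function('u')(p) = Mul(p, Add(-21, p), Add(-2, p)) (Function('u')(p) = Mul(p, Mul(Add(p, -21), Add(p, -2))) = Mul(p, Mul(Add(-21, p), Add(-2, p))) = Mul(p, Add(-21, p), Add(-2, p)))
Mul(Add(34490, o), Pow(Add(7057, Function('u')(-5)), -1)) = Mul(Add(34490, -16379), Pow(Add(7057, Mul(-5, Add(42, Pow(-5, 2), Mul(-23, -5)))), -1)) = Mul(18111, Pow(Add(7057, Mul(-5, Add(42, 25, 115))), -1)) = Mul(18111, Pow(Add(7057, Mul(-5, 182)), -1)) = Mul(18111, Pow(Add(7057, -910), -1)) = Mul(18111, Pow(6147, -1)) = Mul(18111, Rational(1, 6147)) = Rational(6037, 2049)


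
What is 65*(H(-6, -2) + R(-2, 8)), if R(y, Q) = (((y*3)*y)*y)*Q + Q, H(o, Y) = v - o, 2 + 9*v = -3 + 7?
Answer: -104000/9 ≈ -11556.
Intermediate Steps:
v = 2/9 (v = -2/9 + (-3 + 7)/9 = -2/9 + (1/9)*4 = -2/9 + 4/9 = 2/9 ≈ 0.22222)
H(o, Y) = 2/9 - o
R(y, Q) = Q + 3*Q*y**3 (R(y, Q) = (((3*y)*y)*y)*Q + Q = ((3*y**2)*y)*Q + Q = (3*y**3)*Q + Q = 3*Q*y**3 + Q = Q + 3*Q*y**3)
65*(H(-6, -2) + R(-2, 8)) = 65*((2/9 - 1*(-6)) + 8*(1 + 3*(-2)**3)) = 65*((2/9 + 6) + 8*(1 + 3*(-8))) = 65*(56/9 + 8*(1 - 24)) = 65*(56/9 + 8*(-23)) = 65*(56/9 - 184) = 65*(-1600/9) = -104000/9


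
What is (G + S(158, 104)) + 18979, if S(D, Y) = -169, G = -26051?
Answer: -7241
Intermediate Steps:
(G + S(158, 104)) + 18979 = (-26051 - 169) + 18979 = -26220 + 18979 = -7241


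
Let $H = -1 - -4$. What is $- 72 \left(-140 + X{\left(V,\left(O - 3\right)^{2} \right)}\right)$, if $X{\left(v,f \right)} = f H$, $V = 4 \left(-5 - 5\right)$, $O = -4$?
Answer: $-504$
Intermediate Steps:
$H = 3$ ($H = -1 + 4 = 3$)
$V = -40$ ($V = 4 \left(-10\right) = -40$)
$X{\left(v,f \right)} = 3 f$ ($X{\left(v,f \right)} = f 3 = 3 f$)
$- 72 \left(-140 + X{\left(V,\left(O - 3\right)^{2} \right)}\right) = - 72 \left(-140 + 3 \left(-4 - 3\right)^{2}\right) = - 72 \left(-140 + 3 \left(-7\right)^{2}\right) = - 72 \left(-140 + 3 \cdot 49\right) = - 72 \left(-140 + 147\right) = \left(-72\right) 7 = -504$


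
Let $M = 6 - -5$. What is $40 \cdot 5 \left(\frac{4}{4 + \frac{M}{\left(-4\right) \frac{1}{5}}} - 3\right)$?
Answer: $- \frac{26600}{39} \approx -682.05$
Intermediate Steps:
$M = 11$ ($M = 6 + 5 = 11$)
$40 \cdot 5 \left(\frac{4}{4 + \frac{M}{\left(-4\right) \frac{1}{5}}} - 3\right) = 40 \cdot 5 \left(\frac{4}{4 + \frac{11}{\left(-4\right) \frac{1}{5}}} - 3\right) = 200 \left(\frac{4}{4 + \frac{11}{\left(-4\right) \frac{1}{5}}} - 3\right) = 200 \left(\frac{4}{4 + \frac{11}{- \frac{4}{5}}} - 3\right) = 200 \left(\frac{4}{4 + 11 \left(- \frac{5}{4}\right)} - 3\right) = 200 \left(\frac{4}{4 - \frac{55}{4}} - 3\right) = 200 \left(\frac{4}{- \frac{39}{4}} - 3\right) = 200 \left(4 \left(- \frac{4}{39}\right) - 3\right) = 200 \left(- \frac{16}{39} - 3\right) = 200 \left(- \frac{133}{39}\right) = - \frac{26600}{39}$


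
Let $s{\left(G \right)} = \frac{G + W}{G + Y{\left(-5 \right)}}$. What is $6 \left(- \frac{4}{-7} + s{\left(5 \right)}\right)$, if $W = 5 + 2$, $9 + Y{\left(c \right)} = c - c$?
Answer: $- \frac{102}{7} \approx -14.571$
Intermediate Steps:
$Y{\left(c \right)} = -9$ ($Y{\left(c \right)} = -9 + \left(c - c\right) = -9 + 0 = -9$)
$W = 7$
$s{\left(G \right)} = \frac{7 + G}{-9 + G}$ ($s{\left(G \right)} = \frac{G + 7}{G - 9} = \frac{7 + G}{-9 + G}$)
$6 \left(- \frac{4}{-7} + s{\left(5 \right)}\right) = 6 \left(- \frac{4}{-7} + \frac{7 + 5}{-9 + 5}\right) = 6 \left(\left(-4\right) \left(- \frac{1}{7}\right) + \frac{1}{-4} \cdot 12\right) = 6 \left(\frac{4}{7} - 3\right) = 6 \left(- \frac{17}{7}\right) = - \frac{102}{7}$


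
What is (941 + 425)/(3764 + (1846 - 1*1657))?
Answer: 1366/3953 ≈ 0.34556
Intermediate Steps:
(941 + 425)/(3764 + (1846 - 1*1657)) = 1366/(3764 + (1846 - 1657)) = 1366/(3764 + 189) = 1366/3953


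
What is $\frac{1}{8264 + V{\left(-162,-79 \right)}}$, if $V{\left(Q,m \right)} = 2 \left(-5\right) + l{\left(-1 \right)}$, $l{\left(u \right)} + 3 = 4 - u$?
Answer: $\frac{1}{8256} \approx 0.00012112$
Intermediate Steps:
$l{\left(u \right)} = 1 - u$ ($l{\left(u \right)} = -3 - \left(-4 + u\right) = 1 - u$)
$V{\left(Q,m \right)} = -8$ ($V{\left(Q,m \right)} = 2 \left(-5\right) + \left(1 - -1\right) = -10 + \left(1 + 1\right) = -10 + 2 = -8$)
$\frac{1}{8264 + V{\left(-162,-79 \right)}} = \frac{1}{8264 - 8} = \frac{1}{8256}$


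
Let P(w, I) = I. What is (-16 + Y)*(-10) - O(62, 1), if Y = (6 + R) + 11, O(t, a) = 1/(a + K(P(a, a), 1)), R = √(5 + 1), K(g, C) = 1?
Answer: -21/2 - 10*√6 ≈ -34.995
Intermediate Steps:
R = √6 ≈ 2.4495
O(t, a) = 1/(1 + a) (O(t, a) = 1/(a + 1) = 1/(1 + a))
Y = 17 + √6 (Y = (6 + √6) + 11 = 17 + √6 ≈ 19.449)
(-16 + Y)*(-10) - O(62, 1) = (-16 + (17 + √6))*(-10) - 1/(1 + 1) = (1 + √6)*(-10) - 1/2 = (-10 - 10*√6) - 1*½ = (-10 - 10*√6) - ½ = -21/2 - 10*√6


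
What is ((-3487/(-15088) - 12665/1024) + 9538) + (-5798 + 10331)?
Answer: 13575687945/965632 ≈ 14059.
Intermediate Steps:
((-3487/(-15088) - 12665/1024) + 9538) + (-5798 + 10331) = ((-3487*(-1/15088) - 12665*1/1024) + 9538) + 4533 = ((3487/15088 - 12665/1024) + 9538) + 4533 = (-11719927/965632 + 9538) + 4533 = 9198478089/965632 + 4533 = 13575687945/965632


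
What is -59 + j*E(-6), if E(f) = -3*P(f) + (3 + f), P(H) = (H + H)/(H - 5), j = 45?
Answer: -3754/11 ≈ -341.27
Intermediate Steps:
P(H) = 2*H/(-5 + H) (P(H) = (2*H)/(-5 + H) = 2*H/(-5 + H))
E(f) = 3 + f - 6*f/(-5 + f) (E(f) = -6*f/(-5 + f) + (3 + f) = 3 + f - 6*f/(-5 + f))
-59 + j*E(-6) = -59 + 45*((-15 + (-6)**2 - 8*(-6))/(-5 - 6)) = -59 + 45*((-15 + 36 + 48)/(-11)) = -59 + 45*(-1/11*69) = -59 + 45*(-69/11) = -59 - 3105/11 = -3754/11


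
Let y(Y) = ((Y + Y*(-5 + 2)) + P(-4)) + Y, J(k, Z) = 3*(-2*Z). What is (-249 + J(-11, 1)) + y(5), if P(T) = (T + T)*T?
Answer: -228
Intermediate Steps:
P(T) = 2*T² (P(T) = (2*T)*T = 2*T²)
J(k, Z) = -6*Z
y(Y) = 32 - Y (y(Y) = ((Y + Y*(-5 + 2)) + 2*(-4)²) + Y = ((Y + Y*(-3)) + 2*16) + Y = ((Y - 3*Y) + 32) + Y = (-2*Y + 32) + Y = (32 - 2*Y) + Y = 32 - Y)
(-249 + J(-11, 1)) + y(5) = (-249 - 6*1) + (32 - 1*5) = (-249 - 6) + (32 - 5) = -255 + 27 = -228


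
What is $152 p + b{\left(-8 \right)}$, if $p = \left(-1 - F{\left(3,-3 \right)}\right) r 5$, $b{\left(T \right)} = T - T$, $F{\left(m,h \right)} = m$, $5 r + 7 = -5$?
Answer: $7296$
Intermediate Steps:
$r = - \frac{12}{5}$ ($r = - \frac{7}{5} + \frac{1}{5} \left(-5\right) = - \frac{7}{5} - 1 = - \frac{12}{5} \approx -2.4$)
$b{\left(T \right)} = 0$
$p = 48$ ($p = \left(-1 - 3\right) \left(- \frac{12}{5}\right) 5 = \left(-4\right) \left(- \frac{12}{5}\right) 5 = \frac{48}{5} \cdot 5 = 48$)
$152 p + b{\left(-8 \right)} = 152 \cdot 48 + 0 = 7296 + 0 = 7296$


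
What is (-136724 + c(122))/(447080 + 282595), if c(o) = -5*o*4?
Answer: -46388/243225 ≈ -0.19072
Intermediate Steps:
c(o) = -20*o
(-136724 + c(122))/(447080 + 282595) = (-136724 - 20*122)/(447080 + 282595) = (-136724 - 2440)/729675 = -139164*1/729675 = -46388/243225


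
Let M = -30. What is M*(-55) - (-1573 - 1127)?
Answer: 4350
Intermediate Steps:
M*(-55) - (-1573 - 1127) = -30*(-55) - (-1573 - 1127) = 1650 - 1*(-2700) = 1650 + 2700 = 4350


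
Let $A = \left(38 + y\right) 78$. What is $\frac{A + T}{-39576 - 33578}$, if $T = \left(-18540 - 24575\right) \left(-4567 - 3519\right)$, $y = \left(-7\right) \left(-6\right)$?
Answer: $- \frac{174317065}{36577} \approx -4765.8$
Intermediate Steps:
$y = 42$
$A = 6240$ ($A = \left(38 + 42\right) 78 = 80 \cdot 78 = 6240$)
$T = 348627890$ ($T = \left(-43115\right) \left(-8086\right) = 348627890$)
$\frac{A + T}{-39576 - 33578} = \frac{6240 + 348627890}{-39576 - 33578} = \frac{348634130}{-73154} = 348634130 \left(- \frac{1}{73154}\right) = - \frac{174317065}{36577}$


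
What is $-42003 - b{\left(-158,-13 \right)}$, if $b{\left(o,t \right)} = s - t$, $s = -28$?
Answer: $-41988$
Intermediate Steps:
$b{\left(o,t \right)} = -28 - t$
$-42003 - b{\left(-158,-13 \right)} = -42003 - \left(-28 - -13\right) = -42003 - \left(-28 + 13\right) = -42003 - -15 = -42003 + 15 = -41988$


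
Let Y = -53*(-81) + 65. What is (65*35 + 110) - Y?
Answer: -1973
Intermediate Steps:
Y = 4358 (Y = 4293 + 65 = 4358)
(65*35 + 110) - Y = (65*35 + 110) - 1*4358 = (2275 + 110) - 4358 = 2385 - 4358 = -1973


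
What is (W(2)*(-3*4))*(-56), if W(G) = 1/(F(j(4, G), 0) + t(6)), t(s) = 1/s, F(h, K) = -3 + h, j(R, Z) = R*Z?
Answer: 4032/31 ≈ 130.06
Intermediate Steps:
t(s) = 1/s
W(G) = 1/(-17/6 + 4*G) (W(G) = 1/((-3 + 4*G) + 1/6) = 1/((-3 + 4*G) + ⅙) = 1/(-17/6 + 4*G))
(W(2)*(-3*4))*(-56) = ((6/(-17 + 24*2))*(-3*4))*(-56) = ((6/(-17 + 48))*(-12))*(-56) = ((6/31)*(-12))*(-56) = -72/31*(-56) = 4032/31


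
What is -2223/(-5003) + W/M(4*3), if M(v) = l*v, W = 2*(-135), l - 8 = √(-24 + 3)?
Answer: -142317/85051 + 9*I*√21/34 ≈ -1.6733 + 1.213*I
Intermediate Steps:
l = 8 + I*√21 (l = 8 + √(-24 + 3) = 8 + √(-21) = 8 + I*√21 ≈ 8.0 + 4.5826*I)
W = -270
M(v) = v*(8 + I*√21) (M(v) = (8 + I*√21)*v = v*(8 + I*√21))
-2223/(-5003) + W/M(4*3) = -2223/(-5003) - 270*1/(12*(8 + I*√21)) = -2223*(-1/5003) - 270*1/(12*(8 + I*√21)) = 2223/5003 - 270/(96 + 12*I*√21)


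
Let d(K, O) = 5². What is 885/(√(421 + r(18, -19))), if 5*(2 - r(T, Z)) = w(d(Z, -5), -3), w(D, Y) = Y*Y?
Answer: 295*√130/78 ≈ 43.122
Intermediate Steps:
d(K, O) = 25
w(D, Y) = Y²
r(T, Z) = ⅕ (r(T, Z) = 2 - ⅕*(-3)² = 2 - ⅕*9 = 2 - 9/5 = ⅕)
885/(√(421 + r(18, -19))) = 885/(√(421 + ⅕)) = 885/(√(2106/5)) = 885/((9*√130/5)) = 885*(√130/234) = 295*√130/78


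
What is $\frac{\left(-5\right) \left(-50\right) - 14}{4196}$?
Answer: $\frac{59}{1049} \approx 0.056244$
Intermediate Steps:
$\frac{\left(-5\right) \left(-50\right) - 14}{4196} = \left(250 - 14\right) \frac{1}{4196} = 236 \cdot \frac{1}{4196} = \frac{59}{1049}$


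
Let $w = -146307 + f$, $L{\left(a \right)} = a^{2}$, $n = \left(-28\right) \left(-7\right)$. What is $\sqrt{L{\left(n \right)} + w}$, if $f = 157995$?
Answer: $2 \sqrt{12526} \approx 223.84$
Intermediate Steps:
$n = 196$
$w = 11688$ ($w = -146307 + 157995 = 11688$)
$\sqrt{L{\left(n \right)} + w} = \sqrt{196^{2} + 11688} = \sqrt{38416 + 11688} = \sqrt{50104} = 2 \sqrt{12526}$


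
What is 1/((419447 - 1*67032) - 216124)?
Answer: 1/136291 ≈ 7.3372e-6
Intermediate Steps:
1/((419447 - 1*67032) - 216124) = 1/((419447 - 67032) - 216124) = 1/(352415 - 216124) = 1/136291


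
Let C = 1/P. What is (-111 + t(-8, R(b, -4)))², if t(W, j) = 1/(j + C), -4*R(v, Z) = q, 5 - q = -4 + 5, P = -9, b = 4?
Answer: 1252161/100 ≈ 12522.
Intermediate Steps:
q = 4 (q = 5 - (-4 + 5) = 5 - 1*1 = 5 - 1 = 4)
C = -⅑ (C = 1/(-9) = -⅑ ≈ -0.11111)
R(v, Z) = -1 (R(v, Z) = -¼*4 = -1)
t(W, j) = 1/(-⅑ + j) (t(W, j) = 1/(j - ⅑) = 1/(-⅑ + j))
(-111 + t(-8, R(b, -4)))² = (-111 + 9/(-1 + 9*(-1)))² = (-111 + 9/(-1 - 9))² = (-111 + 9/(-10))² = (-111 + 9*(-⅒))² = (-111 - 9/10)² = (-1119/10)² = 1252161/100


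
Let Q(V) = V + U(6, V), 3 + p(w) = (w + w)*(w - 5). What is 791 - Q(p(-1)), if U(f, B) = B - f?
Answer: 779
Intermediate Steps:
p(w) = -3 + 2*w*(-5 + w) (p(w) = -3 + (w + w)*(w - 5) = -3 + (2*w)*(-5 + w) = -3 + 2*w*(-5 + w))
Q(V) = -6 + 2*V (Q(V) = V + (V - 1*6) = V + (V - 6) = V + (-6 + V) = -6 + 2*V)
791 - Q(p(-1)) = 791 - (-6 + 2*(-3 - 10*(-1) + 2*(-1)²)) = 791 - (-6 + 2*(-3 + 10 + 2*1)) = 791 - (-6 + 2*(-3 + 10 + 2)) = 791 - (-6 + 2*9) = 791 - (-6 + 18) = 791 - 1*12 = 791 - 12 = 779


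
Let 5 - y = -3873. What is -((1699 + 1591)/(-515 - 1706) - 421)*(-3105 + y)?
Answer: 725329863/2221 ≈ 3.2658e+5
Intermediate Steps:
y = 3878 (y = 5 - 1*(-3873) = 5 + 3873 = 3878)
-((1699 + 1591)/(-515 - 1706) - 421)*(-3105 + y) = -((1699 + 1591)/(-515 - 1706) - 421)*(-3105 + 3878) = -(3290/(-2221) - 421)*773 = -(3290*(-1/2221) - 421)*773 = -(-3290/2221 - 421)*773 = -(-938331)*773/2221 = -1*(-725329863/2221) = 725329863/2221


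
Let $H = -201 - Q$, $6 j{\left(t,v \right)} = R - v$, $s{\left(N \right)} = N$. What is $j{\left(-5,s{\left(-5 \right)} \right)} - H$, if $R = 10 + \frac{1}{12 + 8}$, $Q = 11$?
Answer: $\frac{25741}{120} \approx 214.51$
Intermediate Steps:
$R = \frac{201}{20}$ ($R = 10 + \frac{1}{20} = \frac{201}{20} \approx 10.05$)
$j{\left(t,v \right)} = \frac{67}{40} - \frac{v}{6}$ ($j{\left(t,v \right)} = \frac{\frac{201}{20} - v}{6} = \frac{67}{40} - \frac{v}{6}$)
$H = -212$ ($H = -201 - 11 = -212$)
$j{\left(-5,s{\left(-5 \right)} \right)} - H = \left(\frac{67}{40} - - \frac{5}{6}\right) - -212 = \left(\frac{67}{40} + \frac{5}{6}\right) + 212 = \frac{301}{120} + 212 = \frac{25741}{120}$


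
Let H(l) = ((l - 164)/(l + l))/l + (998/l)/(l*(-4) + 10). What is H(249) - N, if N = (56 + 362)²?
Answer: -10681400052461/61132986 ≈ -1.7472e+5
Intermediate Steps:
N = 174724 (N = 418² = 174724)
H(l) = (-164 + l)/(2*l²) + 998/(l*(10 - 4*l)) (H(l) = ((-164 + l)/((2*l)))/l + (998/l)/(-4*l + 10) = ((-164 + l)*(1/(2*l)))/l + (998/l)/(10 - 4*l) = ((-164 + l)/(2*l))/l + 998/(l*(10 - 4*l)) = (-164 + l)/(2*l²) + 998/(l*(10 - 4*l)))
H(249) - N = (410 + 249² - 1331/2*249)/(249²*(-5 + 2*249)) - 1*174724 = (410 + 62001 - 331419/2)/(62001*(-5 + 498)) - 174724 = (1/62001)*(-206597/2)/493 - 174724 = (1/62001)*(1/493)*(-206597/2) - 174724 = -206597/61132986 - 174724 = -10681400052461/61132986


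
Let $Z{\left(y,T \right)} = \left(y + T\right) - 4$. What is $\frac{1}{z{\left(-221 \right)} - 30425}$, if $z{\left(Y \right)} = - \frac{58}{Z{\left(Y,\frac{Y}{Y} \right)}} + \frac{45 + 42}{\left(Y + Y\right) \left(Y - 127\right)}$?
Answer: $- \frac{24752}{753073177} \approx -3.2868 \cdot 10^{-5}$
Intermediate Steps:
$Z{\left(y,T \right)} = -4 + T + y$ ($Z{\left(y,T \right)} = \left(T + y\right) - 4 = -4 + T + y$)
$z{\left(Y \right)} = - \frac{58}{-3 + Y} + \frac{87}{2 Y \left(-127 + Y\right)}$ ($z{\left(Y \right)} = - \frac{58}{-4 + \frac{Y}{Y} + Y} + \frac{45 + 42}{\left(Y + Y\right) \left(Y - 127\right)} = - \frac{58}{-4 + 1 + Y} + \frac{87}{2 Y \left(-127 + Y\right)} = - \frac{58}{-3 + Y} + \frac{87}{2 Y \left(-127 + Y\right)}$)
$\frac{1}{z{\left(-221 \right)} - 30425} = \frac{1}{\frac{29 \left(-9 - 4 \left(-221\right)^{2} + 511 \left(-221\right)\right)}{2 \left(-221\right) \left(-127 - 221\right) \left(-3 - 221\right)} - 30425} = \frac{1}{\frac{29}{2} \left(- \frac{1}{221}\right) \frac{1}{-348} \frac{1}{-224} \left(-9 - 195364 - 112931\right) - 30425} = \frac{1}{\frac{29}{2} \left(- \frac{1}{221}\right) \left(- \frac{1}{348}\right) \left(- \frac{1}{224}\right) \left(-9 - 195364 - 112931\right) - 30425} = \frac{1}{\frac{29}{2} \left(- \frac{1}{221}\right) \left(- \frac{1}{348}\right) \left(- \frac{1}{224}\right) \left(-308304\right) - 30425} = \frac{1}{\frac{6423}{24752} - 30425} = \frac{1}{- \frac{753073177}{24752}} = - \frac{24752}{753073177}$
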